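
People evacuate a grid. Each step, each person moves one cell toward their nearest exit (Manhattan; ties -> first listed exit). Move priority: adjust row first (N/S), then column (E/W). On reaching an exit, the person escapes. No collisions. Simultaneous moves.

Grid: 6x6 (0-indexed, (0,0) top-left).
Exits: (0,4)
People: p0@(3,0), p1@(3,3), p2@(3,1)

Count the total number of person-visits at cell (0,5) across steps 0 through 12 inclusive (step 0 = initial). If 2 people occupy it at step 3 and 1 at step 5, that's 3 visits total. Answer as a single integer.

Answer: 0

Derivation:
Step 0: p0@(3,0) p1@(3,3) p2@(3,1) -> at (0,5): 0 [-], cum=0
Step 1: p0@(2,0) p1@(2,3) p2@(2,1) -> at (0,5): 0 [-], cum=0
Step 2: p0@(1,0) p1@(1,3) p2@(1,1) -> at (0,5): 0 [-], cum=0
Step 3: p0@(0,0) p1@(0,3) p2@(0,1) -> at (0,5): 0 [-], cum=0
Step 4: p0@(0,1) p1@ESC p2@(0,2) -> at (0,5): 0 [-], cum=0
Step 5: p0@(0,2) p1@ESC p2@(0,3) -> at (0,5): 0 [-], cum=0
Step 6: p0@(0,3) p1@ESC p2@ESC -> at (0,5): 0 [-], cum=0
Step 7: p0@ESC p1@ESC p2@ESC -> at (0,5): 0 [-], cum=0
Total visits = 0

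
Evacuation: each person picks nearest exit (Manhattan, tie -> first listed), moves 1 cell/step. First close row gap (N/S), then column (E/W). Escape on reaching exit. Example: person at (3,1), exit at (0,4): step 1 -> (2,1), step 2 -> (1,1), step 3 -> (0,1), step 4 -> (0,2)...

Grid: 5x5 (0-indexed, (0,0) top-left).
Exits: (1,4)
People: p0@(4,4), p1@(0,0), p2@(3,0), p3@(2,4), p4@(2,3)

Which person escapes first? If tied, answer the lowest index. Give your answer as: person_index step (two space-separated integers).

Step 1: p0:(4,4)->(3,4) | p1:(0,0)->(1,0) | p2:(3,0)->(2,0) | p3:(2,4)->(1,4)->EXIT | p4:(2,3)->(1,3)
Step 2: p0:(3,4)->(2,4) | p1:(1,0)->(1,1) | p2:(2,0)->(1,0) | p3:escaped | p4:(1,3)->(1,4)->EXIT
Step 3: p0:(2,4)->(1,4)->EXIT | p1:(1,1)->(1,2) | p2:(1,0)->(1,1) | p3:escaped | p4:escaped
Step 4: p0:escaped | p1:(1,2)->(1,3) | p2:(1,1)->(1,2) | p3:escaped | p4:escaped
Step 5: p0:escaped | p1:(1,3)->(1,4)->EXIT | p2:(1,2)->(1,3) | p3:escaped | p4:escaped
Step 6: p0:escaped | p1:escaped | p2:(1,3)->(1,4)->EXIT | p3:escaped | p4:escaped
Exit steps: [3, 5, 6, 1, 2]
First to escape: p3 at step 1

Answer: 3 1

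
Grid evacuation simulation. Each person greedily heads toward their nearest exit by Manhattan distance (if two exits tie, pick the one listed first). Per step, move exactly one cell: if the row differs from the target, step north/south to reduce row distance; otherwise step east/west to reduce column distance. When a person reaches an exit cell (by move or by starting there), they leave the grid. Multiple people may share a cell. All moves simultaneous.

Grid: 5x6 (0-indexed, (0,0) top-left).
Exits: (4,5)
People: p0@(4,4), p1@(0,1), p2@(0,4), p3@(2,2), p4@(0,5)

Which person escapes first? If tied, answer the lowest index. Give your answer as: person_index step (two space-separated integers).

Answer: 0 1

Derivation:
Step 1: p0:(4,4)->(4,5)->EXIT | p1:(0,1)->(1,1) | p2:(0,4)->(1,4) | p3:(2,2)->(3,2) | p4:(0,5)->(1,5)
Step 2: p0:escaped | p1:(1,1)->(2,1) | p2:(1,4)->(2,4) | p3:(3,2)->(4,2) | p4:(1,5)->(2,5)
Step 3: p0:escaped | p1:(2,1)->(3,1) | p2:(2,4)->(3,4) | p3:(4,2)->(4,3) | p4:(2,5)->(3,5)
Step 4: p0:escaped | p1:(3,1)->(4,1) | p2:(3,4)->(4,4) | p3:(4,3)->(4,4) | p4:(3,5)->(4,5)->EXIT
Step 5: p0:escaped | p1:(4,1)->(4,2) | p2:(4,4)->(4,5)->EXIT | p3:(4,4)->(4,5)->EXIT | p4:escaped
Step 6: p0:escaped | p1:(4,2)->(4,3) | p2:escaped | p3:escaped | p4:escaped
Step 7: p0:escaped | p1:(4,3)->(4,4) | p2:escaped | p3:escaped | p4:escaped
Step 8: p0:escaped | p1:(4,4)->(4,5)->EXIT | p2:escaped | p3:escaped | p4:escaped
Exit steps: [1, 8, 5, 5, 4]
First to escape: p0 at step 1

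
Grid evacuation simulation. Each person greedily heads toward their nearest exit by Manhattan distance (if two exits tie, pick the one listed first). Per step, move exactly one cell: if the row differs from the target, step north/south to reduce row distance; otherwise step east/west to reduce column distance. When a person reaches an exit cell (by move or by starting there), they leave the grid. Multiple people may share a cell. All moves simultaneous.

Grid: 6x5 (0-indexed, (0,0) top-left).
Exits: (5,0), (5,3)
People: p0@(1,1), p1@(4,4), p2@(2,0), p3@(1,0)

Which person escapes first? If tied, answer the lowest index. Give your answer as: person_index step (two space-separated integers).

Answer: 1 2

Derivation:
Step 1: p0:(1,1)->(2,1) | p1:(4,4)->(5,4) | p2:(2,0)->(3,0) | p3:(1,0)->(2,0)
Step 2: p0:(2,1)->(3,1) | p1:(5,4)->(5,3)->EXIT | p2:(3,0)->(4,0) | p3:(2,0)->(3,0)
Step 3: p0:(3,1)->(4,1) | p1:escaped | p2:(4,0)->(5,0)->EXIT | p3:(3,0)->(4,0)
Step 4: p0:(4,1)->(5,1) | p1:escaped | p2:escaped | p3:(4,0)->(5,0)->EXIT
Step 5: p0:(5,1)->(5,0)->EXIT | p1:escaped | p2:escaped | p3:escaped
Exit steps: [5, 2, 3, 4]
First to escape: p1 at step 2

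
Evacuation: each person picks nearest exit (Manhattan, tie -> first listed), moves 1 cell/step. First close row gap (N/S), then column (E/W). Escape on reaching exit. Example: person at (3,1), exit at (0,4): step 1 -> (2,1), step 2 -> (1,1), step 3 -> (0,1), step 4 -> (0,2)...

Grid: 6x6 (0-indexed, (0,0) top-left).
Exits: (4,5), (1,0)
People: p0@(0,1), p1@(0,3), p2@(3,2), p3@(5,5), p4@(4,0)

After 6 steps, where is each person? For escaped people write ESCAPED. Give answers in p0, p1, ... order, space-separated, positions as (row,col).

Step 1: p0:(0,1)->(1,1) | p1:(0,3)->(1,3) | p2:(3,2)->(4,2) | p3:(5,5)->(4,5)->EXIT | p4:(4,0)->(3,0)
Step 2: p0:(1,1)->(1,0)->EXIT | p1:(1,3)->(1,2) | p2:(4,2)->(4,3) | p3:escaped | p4:(3,0)->(2,0)
Step 3: p0:escaped | p1:(1,2)->(1,1) | p2:(4,3)->(4,4) | p3:escaped | p4:(2,0)->(1,0)->EXIT
Step 4: p0:escaped | p1:(1,1)->(1,0)->EXIT | p2:(4,4)->(4,5)->EXIT | p3:escaped | p4:escaped

ESCAPED ESCAPED ESCAPED ESCAPED ESCAPED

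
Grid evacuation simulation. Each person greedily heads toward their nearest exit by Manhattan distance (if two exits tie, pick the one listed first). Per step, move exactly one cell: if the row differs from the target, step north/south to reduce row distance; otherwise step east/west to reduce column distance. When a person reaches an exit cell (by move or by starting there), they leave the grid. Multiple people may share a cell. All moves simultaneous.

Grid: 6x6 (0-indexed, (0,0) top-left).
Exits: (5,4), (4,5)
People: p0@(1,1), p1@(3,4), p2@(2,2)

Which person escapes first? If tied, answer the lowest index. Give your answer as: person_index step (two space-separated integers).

Answer: 1 2

Derivation:
Step 1: p0:(1,1)->(2,1) | p1:(3,4)->(4,4) | p2:(2,2)->(3,2)
Step 2: p0:(2,1)->(3,1) | p1:(4,4)->(5,4)->EXIT | p2:(3,2)->(4,2)
Step 3: p0:(3,1)->(4,1) | p1:escaped | p2:(4,2)->(5,2)
Step 4: p0:(4,1)->(5,1) | p1:escaped | p2:(5,2)->(5,3)
Step 5: p0:(5,1)->(5,2) | p1:escaped | p2:(5,3)->(5,4)->EXIT
Step 6: p0:(5,2)->(5,3) | p1:escaped | p2:escaped
Step 7: p0:(5,3)->(5,4)->EXIT | p1:escaped | p2:escaped
Exit steps: [7, 2, 5]
First to escape: p1 at step 2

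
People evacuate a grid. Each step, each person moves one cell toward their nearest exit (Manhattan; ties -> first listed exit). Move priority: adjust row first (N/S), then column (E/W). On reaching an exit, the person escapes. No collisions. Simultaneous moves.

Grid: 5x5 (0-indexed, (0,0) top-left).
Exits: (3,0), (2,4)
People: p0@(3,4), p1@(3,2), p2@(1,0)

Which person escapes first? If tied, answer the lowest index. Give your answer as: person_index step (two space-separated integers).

Step 1: p0:(3,4)->(2,4)->EXIT | p1:(3,2)->(3,1) | p2:(1,0)->(2,0)
Step 2: p0:escaped | p1:(3,1)->(3,0)->EXIT | p2:(2,0)->(3,0)->EXIT
Exit steps: [1, 2, 2]
First to escape: p0 at step 1

Answer: 0 1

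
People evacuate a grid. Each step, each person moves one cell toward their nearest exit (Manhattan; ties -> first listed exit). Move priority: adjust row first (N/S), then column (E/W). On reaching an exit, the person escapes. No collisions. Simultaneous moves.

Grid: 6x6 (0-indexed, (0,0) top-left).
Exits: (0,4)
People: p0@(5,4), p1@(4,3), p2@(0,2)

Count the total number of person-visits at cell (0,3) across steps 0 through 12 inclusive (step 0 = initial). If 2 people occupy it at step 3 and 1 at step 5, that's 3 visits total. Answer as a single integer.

Step 0: p0@(5,4) p1@(4,3) p2@(0,2) -> at (0,3): 0 [-], cum=0
Step 1: p0@(4,4) p1@(3,3) p2@(0,3) -> at (0,3): 1 [p2], cum=1
Step 2: p0@(3,4) p1@(2,3) p2@ESC -> at (0,3): 0 [-], cum=1
Step 3: p0@(2,4) p1@(1,3) p2@ESC -> at (0,3): 0 [-], cum=1
Step 4: p0@(1,4) p1@(0,3) p2@ESC -> at (0,3): 1 [p1], cum=2
Step 5: p0@ESC p1@ESC p2@ESC -> at (0,3): 0 [-], cum=2
Total visits = 2

Answer: 2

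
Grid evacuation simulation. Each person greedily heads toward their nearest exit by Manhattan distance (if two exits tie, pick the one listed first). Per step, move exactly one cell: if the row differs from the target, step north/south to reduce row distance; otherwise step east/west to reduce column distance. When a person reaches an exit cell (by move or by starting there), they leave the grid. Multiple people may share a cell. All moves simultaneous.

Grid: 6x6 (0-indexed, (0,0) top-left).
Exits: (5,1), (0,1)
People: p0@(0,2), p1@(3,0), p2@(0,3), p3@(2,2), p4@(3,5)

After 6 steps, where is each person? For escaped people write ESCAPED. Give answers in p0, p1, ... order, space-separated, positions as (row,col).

Step 1: p0:(0,2)->(0,1)->EXIT | p1:(3,0)->(4,0) | p2:(0,3)->(0,2) | p3:(2,2)->(1,2) | p4:(3,5)->(4,5)
Step 2: p0:escaped | p1:(4,0)->(5,0) | p2:(0,2)->(0,1)->EXIT | p3:(1,2)->(0,2) | p4:(4,5)->(5,5)
Step 3: p0:escaped | p1:(5,0)->(5,1)->EXIT | p2:escaped | p3:(0,2)->(0,1)->EXIT | p4:(5,5)->(5,4)
Step 4: p0:escaped | p1:escaped | p2:escaped | p3:escaped | p4:(5,4)->(5,3)
Step 5: p0:escaped | p1:escaped | p2:escaped | p3:escaped | p4:(5,3)->(5,2)
Step 6: p0:escaped | p1:escaped | p2:escaped | p3:escaped | p4:(5,2)->(5,1)->EXIT

ESCAPED ESCAPED ESCAPED ESCAPED ESCAPED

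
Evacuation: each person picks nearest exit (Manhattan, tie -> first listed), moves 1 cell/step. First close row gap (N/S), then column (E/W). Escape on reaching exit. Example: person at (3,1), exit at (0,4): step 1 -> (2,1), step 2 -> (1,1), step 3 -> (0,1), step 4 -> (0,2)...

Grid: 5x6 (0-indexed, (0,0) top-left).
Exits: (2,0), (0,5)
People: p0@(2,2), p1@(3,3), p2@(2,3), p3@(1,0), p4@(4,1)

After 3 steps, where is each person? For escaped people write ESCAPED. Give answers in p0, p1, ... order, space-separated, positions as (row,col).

Step 1: p0:(2,2)->(2,1) | p1:(3,3)->(2,3) | p2:(2,3)->(2,2) | p3:(1,0)->(2,0)->EXIT | p4:(4,1)->(3,1)
Step 2: p0:(2,1)->(2,0)->EXIT | p1:(2,3)->(2,2) | p2:(2,2)->(2,1) | p3:escaped | p4:(3,1)->(2,1)
Step 3: p0:escaped | p1:(2,2)->(2,1) | p2:(2,1)->(2,0)->EXIT | p3:escaped | p4:(2,1)->(2,0)->EXIT

ESCAPED (2,1) ESCAPED ESCAPED ESCAPED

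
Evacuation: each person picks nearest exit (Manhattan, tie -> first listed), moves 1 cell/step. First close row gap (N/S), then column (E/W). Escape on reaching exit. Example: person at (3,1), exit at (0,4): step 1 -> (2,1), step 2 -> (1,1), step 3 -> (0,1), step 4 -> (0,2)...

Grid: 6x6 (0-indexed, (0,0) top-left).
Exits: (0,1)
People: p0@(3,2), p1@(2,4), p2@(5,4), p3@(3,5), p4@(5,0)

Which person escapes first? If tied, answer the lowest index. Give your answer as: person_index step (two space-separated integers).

Answer: 0 4

Derivation:
Step 1: p0:(3,2)->(2,2) | p1:(2,4)->(1,4) | p2:(5,4)->(4,4) | p3:(3,5)->(2,5) | p4:(5,0)->(4,0)
Step 2: p0:(2,2)->(1,2) | p1:(1,4)->(0,4) | p2:(4,4)->(3,4) | p3:(2,5)->(1,5) | p4:(4,0)->(3,0)
Step 3: p0:(1,2)->(0,2) | p1:(0,4)->(0,3) | p2:(3,4)->(2,4) | p3:(1,5)->(0,5) | p4:(3,0)->(2,0)
Step 4: p0:(0,2)->(0,1)->EXIT | p1:(0,3)->(0,2) | p2:(2,4)->(1,4) | p3:(0,5)->(0,4) | p4:(2,0)->(1,0)
Step 5: p0:escaped | p1:(0,2)->(0,1)->EXIT | p2:(1,4)->(0,4) | p3:(0,4)->(0,3) | p4:(1,0)->(0,0)
Step 6: p0:escaped | p1:escaped | p2:(0,4)->(0,3) | p3:(0,3)->(0,2) | p4:(0,0)->(0,1)->EXIT
Step 7: p0:escaped | p1:escaped | p2:(0,3)->(0,2) | p3:(0,2)->(0,1)->EXIT | p4:escaped
Step 8: p0:escaped | p1:escaped | p2:(0,2)->(0,1)->EXIT | p3:escaped | p4:escaped
Exit steps: [4, 5, 8, 7, 6]
First to escape: p0 at step 4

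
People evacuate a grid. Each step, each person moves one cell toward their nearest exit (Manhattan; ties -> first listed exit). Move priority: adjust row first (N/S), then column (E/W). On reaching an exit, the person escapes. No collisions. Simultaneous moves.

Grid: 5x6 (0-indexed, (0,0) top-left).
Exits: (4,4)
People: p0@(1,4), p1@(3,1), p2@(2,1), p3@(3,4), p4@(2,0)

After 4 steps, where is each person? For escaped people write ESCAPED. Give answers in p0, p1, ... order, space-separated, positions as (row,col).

Step 1: p0:(1,4)->(2,4) | p1:(3,1)->(4,1) | p2:(2,1)->(3,1) | p3:(3,4)->(4,4)->EXIT | p4:(2,0)->(3,0)
Step 2: p0:(2,4)->(3,4) | p1:(4,1)->(4,2) | p2:(3,1)->(4,1) | p3:escaped | p4:(3,0)->(4,0)
Step 3: p0:(3,4)->(4,4)->EXIT | p1:(4,2)->(4,3) | p2:(4,1)->(4,2) | p3:escaped | p4:(4,0)->(4,1)
Step 4: p0:escaped | p1:(4,3)->(4,4)->EXIT | p2:(4,2)->(4,3) | p3:escaped | p4:(4,1)->(4,2)

ESCAPED ESCAPED (4,3) ESCAPED (4,2)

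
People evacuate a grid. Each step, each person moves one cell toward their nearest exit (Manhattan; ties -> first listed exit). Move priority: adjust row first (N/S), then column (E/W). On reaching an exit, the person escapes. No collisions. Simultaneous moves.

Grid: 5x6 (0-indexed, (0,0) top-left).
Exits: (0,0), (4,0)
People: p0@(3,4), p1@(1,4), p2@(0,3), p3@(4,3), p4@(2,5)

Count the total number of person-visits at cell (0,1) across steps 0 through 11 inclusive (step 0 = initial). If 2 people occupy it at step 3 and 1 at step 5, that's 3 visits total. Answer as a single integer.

Answer: 3

Derivation:
Step 0: p0@(3,4) p1@(1,4) p2@(0,3) p3@(4,3) p4@(2,5) -> at (0,1): 0 [-], cum=0
Step 1: p0@(4,4) p1@(0,4) p2@(0,2) p3@(4,2) p4@(1,5) -> at (0,1): 0 [-], cum=0
Step 2: p0@(4,3) p1@(0,3) p2@(0,1) p3@(4,1) p4@(0,5) -> at (0,1): 1 [p2], cum=1
Step 3: p0@(4,2) p1@(0,2) p2@ESC p3@ESC p4@(0,4) -> at (0,1): 0 [-], cum=1
Step 4: p0@(4,1) p1@(0,1) p2@ESC p3@ESC p4@(0,3) -> at (0,1): 1 [p1], cum=2
Step 5: p0@ESC p1@ESC p2@ESC p3@ESC p4@(0,2) -> at (0,1): 0 [-], cum=2
Step 6: p0@ESC p1@ESC p2@ESC p3@ESC p4@(0,1) -> at (0,1): 1 [p4], cum=3
Step 7: p0@ESC p1@ESC p2@ESC p3@ESC p4@ESC -> at (0,1): 0 [-], cum=3
Total visits = 3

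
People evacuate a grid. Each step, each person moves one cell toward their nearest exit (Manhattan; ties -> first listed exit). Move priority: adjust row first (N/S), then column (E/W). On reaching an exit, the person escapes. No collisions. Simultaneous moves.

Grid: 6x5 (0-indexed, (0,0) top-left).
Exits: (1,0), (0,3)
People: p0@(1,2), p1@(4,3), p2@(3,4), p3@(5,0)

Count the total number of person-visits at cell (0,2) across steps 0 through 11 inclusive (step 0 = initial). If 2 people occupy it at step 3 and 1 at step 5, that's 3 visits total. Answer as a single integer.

Answer: 0

Derivation:
Step 0: p0@(1,2) p1@(4,3) p2@(3,4) p3@(5,0) -> at (0,2): 0 [-], cum=0
Step 1: p0@(1,1) p1@(3,3) p2@(2,4) p3@(4,0) -> at (0,2): 0 [-], cum=0
Step 2: p0@ESC p1@(2,3) p2@(1,4) p3@(3,0) -> at (0,2): 0 [-], cum=0
Step 3: p0@ESC p1@(1,3) p2@(0,4) p3@(2,0) -> at (0,2): 0 [-], cum=0
Step 4: p0@ESC p1@ESC p2@ESC p3@ESC -> at (0,2): 0 [-], cum=0
Total visits = 0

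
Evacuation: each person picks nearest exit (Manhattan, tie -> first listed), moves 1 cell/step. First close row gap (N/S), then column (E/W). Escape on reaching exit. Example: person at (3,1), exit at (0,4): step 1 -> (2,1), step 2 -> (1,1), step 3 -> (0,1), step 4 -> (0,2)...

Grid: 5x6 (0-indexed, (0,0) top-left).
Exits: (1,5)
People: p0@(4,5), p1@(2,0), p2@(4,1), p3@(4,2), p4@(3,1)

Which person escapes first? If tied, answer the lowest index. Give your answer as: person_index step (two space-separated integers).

Answer: 0 3

Derivation:
Step 1: p0:(4,5)->(3,5) | p1:(2,0)->(1,0) | p2:(4,1)->(3,1) | p3:(4,2)->(3,2) | p4:(3,1)->(2,1)
Step 2: p0:(3,5)->(2,5) | p1:(1,0)->(1,1) | p2:(3,1)->(2,1) | p3:(3,2)->(2,2) | p4:(2,1)->(1,1)
Step 3: p0:(2,5)->(1,5)->EXIT | p1:(1,1)->(1,2) | p2:(2,1)->(1,1) | p3:(2,2)->(1,2) | p4:(1,1)->(1,2)
Step 4: p0:escaped | p1:(1,2)->(1,3) | p2:(1,1)->(1,2) | p3:(1,2)->(1,3) | p4:(1,2)->(1,3)
Step 5: p0:escaped | p1:(1,3)->(1,4) | p2:(1,2)->(1,3) | p3:(1,3)->(1,4) | p4:(1,3)->(1,4)
Step 6: p0:escaped | p1:(1,4)->(1,5)->EXIT | p2:(1,3)->(1,4) | p3:(1,4)->(1,5)->EXIT | p4:(1,4)->(1,5)->EXIT
Step 7: p0:escaped | p1:escaped | p2:(1,4)->(1,5)->EXIT | p3:escaped | p4:escaped
Exit steps: [3, 6, 7, 6, 6]
First to escape: p0 at step 3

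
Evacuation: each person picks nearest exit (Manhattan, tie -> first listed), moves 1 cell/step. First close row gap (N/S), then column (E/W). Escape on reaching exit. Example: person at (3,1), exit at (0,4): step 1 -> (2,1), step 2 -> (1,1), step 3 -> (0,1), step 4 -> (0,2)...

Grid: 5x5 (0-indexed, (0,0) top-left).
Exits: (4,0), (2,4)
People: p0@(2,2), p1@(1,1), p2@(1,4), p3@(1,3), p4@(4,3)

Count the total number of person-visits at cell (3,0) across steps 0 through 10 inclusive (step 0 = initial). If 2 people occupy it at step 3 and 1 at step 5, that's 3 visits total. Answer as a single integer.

Answer: 0

Derivation:
Step 0: p0@(2,2) p1@(1,1) p2@(1,4) p3@(1,3) p4@(4,3) -> at (3,0): 0 [-], cum=0
Step 1: p0@(2,3) p1@(2,1) p2@ESC p3@(2,3) p4@(4,2) -> at (3,0): 0 [-], cum=0
Step 2: p0@ESC p1@(3,1) p2@ESC p3@ESC p4@(4,1) -> at (3,0): 0 [-], cum=0
Step 3: p0@ESC p1@(4,1) p2@ESC p3@ESC p4@ESC -> at (3,0): 0 [-], cum=0
Step 4: p0@ESC p1@ESC p2@ESC p3@ESC p4@ESC -> at (3,0): 0 [-], cum=0
Total visits = 0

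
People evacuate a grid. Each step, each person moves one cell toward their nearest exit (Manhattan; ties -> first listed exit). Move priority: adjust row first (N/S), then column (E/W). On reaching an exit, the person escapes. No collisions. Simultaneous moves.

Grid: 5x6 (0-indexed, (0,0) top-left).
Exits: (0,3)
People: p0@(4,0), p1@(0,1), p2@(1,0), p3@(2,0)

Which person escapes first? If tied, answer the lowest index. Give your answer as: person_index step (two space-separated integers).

Step 1: p0:(4,0)->(3,0) | p1:(0,1)->(0,2) | p2:(1,0)->(0,0) | p3:(2,0)->(1,0)
Step 2: p0:(3,0)->(2,0) | p1:(0,2)->(0,3)->EXIT | p2:(0,0)->(0,1) | p3:(1,0)->(0,0)
Step 3: p0:(2,0)->(1,0) | p1:escaped | p2:(0,1)->(0,2) | p3:(0,0)->(0,1)
Step 4: p0:(1,0)->(0,0) | p1:escaped | p2:(0,2)->(0,3)->EXIT | p3:(0,1)->(0,2)
Step 5: p0:(0,0)->(0,1) | p1:escaped | p2:escaped | p3:(0,2)->(0,3)->EXIT
Step 6: p0:(0,1)->(0,2) | p1:escaped | p2:escaped | p3:escaped
Step 7: p0:(0,2)->(0,3)->EXIT | p1:escaped | p2:escaped | p3:escaped
Exit steps: [7, 2, 4, 5]
First to escape: p1 at step 2

Answer: 1 2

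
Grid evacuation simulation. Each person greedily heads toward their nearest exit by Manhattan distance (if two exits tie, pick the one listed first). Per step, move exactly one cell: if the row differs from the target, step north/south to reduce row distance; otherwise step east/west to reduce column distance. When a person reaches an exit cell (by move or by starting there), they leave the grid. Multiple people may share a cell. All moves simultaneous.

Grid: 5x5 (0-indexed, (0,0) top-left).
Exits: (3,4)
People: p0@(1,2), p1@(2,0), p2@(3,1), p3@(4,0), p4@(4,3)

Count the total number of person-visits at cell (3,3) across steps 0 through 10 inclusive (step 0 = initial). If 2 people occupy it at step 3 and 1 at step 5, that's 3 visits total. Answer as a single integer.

Step 0: p0@(1,2) p1@(2,0) p2@(3,1) p3@(4,0) p4@(4,3) -> at (3,3): 0 [-], cum=0
Step 1: p0@(2,2) p1@(3,0) p2@(3,2) p3@(3,0) p4@(3,3) -> at (3,3): 1 [p4], cum=1
Step 2: p0@(3,2) p1@(3,1) p2@(3,3) p3@(3,1) p4@ESC -> at (3,3): 1 [p2], cum=2
Step 3: p0@(3,3) p1@(3,2) p2@ESC p3@(3,2) p4@ESC -> at (3,3): 1 [p0], cum=3
Step 4: p0@ESC p1@(3,3) p2@ESC p3@(3,3) p4@ESC -> at (3,3): 2 [p1,p3], cum=5
Step 5: p0@ESC p1@ESC p2@ESC p3@ESC p4@ESC -> at (3,3): 0 [-], cum=5
Total visits = 5

Answer: 5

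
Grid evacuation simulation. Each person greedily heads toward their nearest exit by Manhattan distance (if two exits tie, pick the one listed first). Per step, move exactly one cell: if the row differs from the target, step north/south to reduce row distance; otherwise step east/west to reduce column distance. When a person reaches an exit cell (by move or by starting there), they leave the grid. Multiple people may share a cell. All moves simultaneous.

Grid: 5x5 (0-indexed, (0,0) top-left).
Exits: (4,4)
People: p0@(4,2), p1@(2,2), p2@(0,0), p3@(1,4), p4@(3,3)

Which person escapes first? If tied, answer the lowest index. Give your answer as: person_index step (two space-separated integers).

Step 1: p0:(4,2)->(4,3) | p1:(2,2)->(3,2) | p2:(0,0)->(1,0) | p3:(1,4)->(2,4) | p4:(3,3)->(4,3)
Step 2: p0:(4,3)->(4,4)->EXIT | p1:(3,2)->(4,2) | p2:(1,0)->(2,0) | p3:(2,4)->(3,4) | p4:(4,3)->(4,4)->EXIT
Step 3: p0:escaped | p1:(4,2)->(4,3) | p2:(2,0)->(3,0) | p3:(3,4)->(4,4)->EXIT | p4:escaped
Step 4: p0:escaped | p1:(4,3)->(4,4)->EXIT | p2:(3,0)->(4,0) | p3:escaped | p4:escaped
Step 5: p0:escaped | p1:escaped | p2:(4,0)->(4,1) | p3:escaped | p4:escaped
Step 6: p0:escaped | p1:escaped | p2:(4,1)->(4,2) | p3:escaped | p4:escaped
Step 7: p0:escaped | p1:escaped | p2:(4,2)->(4,3) | p3:escaped | p4:escaped
Step 8: p0:escaped | p1:escaped | p2:(4,3)->(4,4)->EXIT | p3:escaped | p4:escaped
Exit steps: [2, 4, 8, 3, 2]
First to escape: p0 at step 2

Answer: 0 2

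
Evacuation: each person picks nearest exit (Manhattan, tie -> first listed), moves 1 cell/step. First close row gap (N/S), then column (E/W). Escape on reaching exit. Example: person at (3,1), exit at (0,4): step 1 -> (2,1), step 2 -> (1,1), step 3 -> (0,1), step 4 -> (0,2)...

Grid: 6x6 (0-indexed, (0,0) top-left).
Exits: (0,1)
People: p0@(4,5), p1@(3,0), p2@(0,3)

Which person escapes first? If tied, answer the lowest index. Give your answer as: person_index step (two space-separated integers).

Answer: 2 2

Derivation:
Step 1: p0:(4,5)->(3,5) | p1:(3,0)->(2,0) | p2:(0,3)->(0,2)
Step 2: p0:(3,5)->(2,5) | p1:(2,0)->(1,0) | p2:(0,2)->(0,1)->EXIT
Step 3: p0:(2,5)->(1,5) | p1:(1,0)->(0,0) | p2:escaped
Step 4: p0:(1,5)->(0,5) | p1:(0,0)->(0,1)->EXIT | p2:escaped
Step 5: p0:(0,5)->(0,4) | p1:escaped | p2:escaped
Step 6: p0:(0,4)->(0,3) | p1:escaped | p2:escaped
Step 7: p0:(0,3)->(0,2) | p1:escaped | p2:escaped
Step 8: p0:(0,2)->(0,1)->EXIT | p1:escaped | p2:escaped
Exit steps: [8, 4, 2]
First to escape: p2 at step 2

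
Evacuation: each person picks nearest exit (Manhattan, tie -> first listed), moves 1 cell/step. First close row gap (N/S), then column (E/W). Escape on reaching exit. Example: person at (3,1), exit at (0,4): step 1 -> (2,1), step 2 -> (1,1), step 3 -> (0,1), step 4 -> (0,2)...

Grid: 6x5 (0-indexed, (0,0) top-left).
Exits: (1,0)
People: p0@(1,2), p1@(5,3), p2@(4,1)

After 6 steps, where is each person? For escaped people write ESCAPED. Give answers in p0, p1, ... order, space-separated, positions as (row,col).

Step 1: p0:(1,2)->(1,1) | p1:(5,3)->(4,3) | p2:(4,1)->(3,1)
Step 2: p0:(1,1)->(1,0)->EXIT | p1:(4,3)->(3,3) | p2:(3,1)->(2,1)
Step 3: p0:escaped | p1:(3,3)->(2,3) | p2:(2,1)->(1,1)
Step 4: p0:escaped | p1:(2,3)->(1,3) | p2:(1,1)->(1,0)->EXIT
Step 5: p0:escaped | p1:(1,3)->(1,2) | p2:escaped
Step 6: p0:escaped | p1:(1,2)->(1,1) | p2:escaped

ESCAPED (1,1) ESCAPED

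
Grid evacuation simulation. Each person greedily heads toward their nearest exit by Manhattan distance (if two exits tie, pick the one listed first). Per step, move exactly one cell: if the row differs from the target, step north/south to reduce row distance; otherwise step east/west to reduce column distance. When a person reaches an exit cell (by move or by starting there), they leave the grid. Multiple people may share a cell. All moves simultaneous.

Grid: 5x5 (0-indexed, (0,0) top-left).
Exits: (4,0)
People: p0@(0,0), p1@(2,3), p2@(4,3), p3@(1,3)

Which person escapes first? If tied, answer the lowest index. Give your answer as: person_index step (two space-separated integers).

Answer: 2 3

Derivation:
Step 1: p0:(0,0)->(1,0) | p1:(2,3)->(3,3) | p2:(4,3)->(4,2) | p3:(1,3)->(2,3)
Step 2: p0:(1,0)->(2,0) | p1:(3,3)->(4,3) | p2:(4,2)->(4,1) | p3:(2,3)->(3,3)
Step 3: p0:(2,0)->(3,0) | p1:(4,3)->(4,2) | p2:(4,1)->(4,0)->EXIT | p3:(3,3)->(4,3)
Step 4: p0:(3,0)->(4,0)->EXIT | p1:(4,2)->(4,1) | p2:escaped | p3:(4,3)->(4,2)
Step 5: p0:escaped | p1:(4,1)->(4,0)->EXIT | p2:escaped | p3:(4,2)->(4,1)
Step 6: p0:escaped | p1:escaped | p2:escaped | p3:(4,1)->(4,0)->EXIT
Exit steps: [4, 5, 3, 6]
First to escape: p2 at step 3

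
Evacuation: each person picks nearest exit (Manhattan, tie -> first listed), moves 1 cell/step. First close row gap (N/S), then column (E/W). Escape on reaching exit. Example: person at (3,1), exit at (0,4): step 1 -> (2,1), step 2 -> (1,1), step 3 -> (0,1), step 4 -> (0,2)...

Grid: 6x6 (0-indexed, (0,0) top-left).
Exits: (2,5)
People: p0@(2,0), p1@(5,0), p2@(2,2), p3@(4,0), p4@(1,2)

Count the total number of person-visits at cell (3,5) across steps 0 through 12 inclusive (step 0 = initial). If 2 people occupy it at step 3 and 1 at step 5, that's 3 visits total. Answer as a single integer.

Answer: 0

Derivation:
Step 0: p0@(2,0) p1@(5,0) p2@(2,2) p3@(4,0) p4@(1,2) -> at (3,5): 0 [-], cum=0
Step 1: p0@(2,1) p1@(4,0) p2@(2,3) p3@(3,0) p4@(2,2) -> at (3,5): 0 [-], cum=0
Step 2: p0@(2,2) p1@(3,0) p2@(2,4) p3@(2,0) p4@(2,3) -> at (3,5): 0 [-], cum=0
Step 3: p0@(2,3) p1@(2,0) p2@ESC p3@(2,1) p4@(2,4) -> at (3,5): 0 [-], cum=0
Step 4: p0@(2,4) p1@(2,1) p2@ESC p3@(2,2) p4@ESC -> at (3,5): 0 [-], cum=0
Step 5: p0@ESC p1@(2,2) p2@ESC p3@(2,3) p4@ESC -> at (3,5): 0 [-], cum=0
Step 6: p0@ESC p1@(2,3) p2@ESC p3@(2,4) p4@ESC -> at (3,5): 0 [-], cum=0
Step 7: p0@ESC p1@(2,4) p2@ESC p3@ESC p4@ESC -> at (3,5): 0 [-], cum=0
Step 8: p0@ESC p1@ESC p2@ESC p3@ESC p4@ESC -> at (3,5): 0 [-], cum=0
Total visits = 0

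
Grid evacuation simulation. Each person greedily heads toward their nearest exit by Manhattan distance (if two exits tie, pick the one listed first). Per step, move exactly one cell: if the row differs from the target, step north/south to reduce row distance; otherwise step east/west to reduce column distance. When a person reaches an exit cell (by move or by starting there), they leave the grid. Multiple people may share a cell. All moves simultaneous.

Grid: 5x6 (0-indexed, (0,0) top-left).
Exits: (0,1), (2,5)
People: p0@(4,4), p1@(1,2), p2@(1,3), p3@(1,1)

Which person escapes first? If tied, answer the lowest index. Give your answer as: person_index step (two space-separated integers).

Step 1: p0:(4,4)->(3,4) | p1:(1,2)->(0,2) | p2:(1,3)->(0,3) | p3:(1,1)->(0,1)->EXIT
Step 2: p0:(3,4)->(2,4) | p1:(0,2)->(0,1)->EXIT | p2:(0,3)->(0,2) | p3:escaped
Step 3: p0:(2,4)->(2,5)->EXIT | p1:escaped | p2:(0,2)->(0,1)->EXIT | p3:escaped
Exit steps: [3, 2, 3, 1]
First to escape: p3 at step 1

Answer: 3 1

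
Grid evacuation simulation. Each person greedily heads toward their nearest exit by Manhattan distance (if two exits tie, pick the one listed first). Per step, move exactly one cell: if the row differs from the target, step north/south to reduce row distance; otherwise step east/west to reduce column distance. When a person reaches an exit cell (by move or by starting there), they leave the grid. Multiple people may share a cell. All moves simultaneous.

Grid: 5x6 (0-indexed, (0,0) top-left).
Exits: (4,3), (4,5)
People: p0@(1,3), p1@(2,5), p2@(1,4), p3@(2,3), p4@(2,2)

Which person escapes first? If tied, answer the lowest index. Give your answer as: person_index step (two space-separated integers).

Step 1: p0:(1,3)->(2,3) | p1:(2,5)->(3,5) | p2:(1,4)->(2,4) | p3:(2,3)->(3,3) | p4:(2,2)->(3,2)
Step 2: p0:(2,3)->(3,3) | p1:(3,5)->(4,5)->EXIT | p2:(2,4)->(3,4) | p3:(3,3)->(4,3)->EXIT | p4:(3,2)->(4,2)
Step 3: p0:(3,3)->(4,3)->EXIT | p1:escaped | p2:(3,4)->(4,4) | p3:escaped | p4:(4,2)->(4,3)->EXIT
Step 4: p0:escaped | p1:escaped | p2:(4,4)->(4,3)->EXIT | p3:escaped | p4:escaped
Exit steps: [3, 2, 4, 2, 3]
First to escape: p1 at step 2

Answer: 1 2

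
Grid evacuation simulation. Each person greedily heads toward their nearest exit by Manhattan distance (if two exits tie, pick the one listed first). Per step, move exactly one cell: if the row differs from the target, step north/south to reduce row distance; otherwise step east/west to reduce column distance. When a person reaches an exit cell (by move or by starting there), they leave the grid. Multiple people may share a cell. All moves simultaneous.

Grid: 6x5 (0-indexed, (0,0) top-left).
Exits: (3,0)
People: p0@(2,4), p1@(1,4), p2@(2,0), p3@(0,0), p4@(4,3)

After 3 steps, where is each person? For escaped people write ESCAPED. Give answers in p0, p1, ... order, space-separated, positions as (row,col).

Step 1: p0:(2,4)->(3,4) | p1:(1,4)->(2,4) | p2:(2,0)->(3,0)->EXIT | p3:(0,0)->(1,0) | p4:(4,3)->(3,3)
Step 2: p0:(3,4)->(3,3) | p1:(2,4)->(3,4) | p2:escaped | p3:(1,0)->(2,0) | p4:(3,3)->(3,2)
Step 3: p0:(3,3)->(3,2) | p1:(3,4)->(3,3) | p2:escaped | p3:(2,0)->(3,0)->EXIT | p4:(3,2)->(3,1)

(3,2) (3,3) ESCAPED ESCAPED (3,1)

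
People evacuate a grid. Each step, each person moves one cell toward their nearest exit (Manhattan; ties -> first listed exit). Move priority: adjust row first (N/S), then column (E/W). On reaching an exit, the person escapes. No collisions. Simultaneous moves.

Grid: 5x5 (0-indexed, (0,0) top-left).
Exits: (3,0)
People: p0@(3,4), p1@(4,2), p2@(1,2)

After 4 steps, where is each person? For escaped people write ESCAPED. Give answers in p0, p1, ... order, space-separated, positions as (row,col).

Step 1: p0:(3,4)->(3,3) | p1:(4,2)->(3,2) | p2:(1,2)->(2,2)
Step 2: p0:(3,3)->(3,2) | p1:(3,2)->(3,1) | p2:(2,2)->(3,2)
Step 3: p0:(3,2)->(3,1) | p1:(3,1)->(3,0)->EXIT | p2:(3,2)->(3,1)
Step 4: p0:(3,1)->(3,0)->EXIT | p1:escaped | p2:(3,1)->(3,0)->EXIT

ESCAPED ESCAPED ESCAPED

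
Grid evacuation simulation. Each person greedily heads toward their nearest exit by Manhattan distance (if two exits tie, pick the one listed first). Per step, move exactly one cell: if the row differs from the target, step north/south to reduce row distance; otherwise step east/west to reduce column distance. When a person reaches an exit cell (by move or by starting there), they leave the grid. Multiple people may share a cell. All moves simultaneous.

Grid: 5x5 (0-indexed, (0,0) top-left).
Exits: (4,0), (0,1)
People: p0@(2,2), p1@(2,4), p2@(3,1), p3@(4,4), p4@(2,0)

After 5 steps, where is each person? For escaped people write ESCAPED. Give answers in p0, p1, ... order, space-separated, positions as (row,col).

Step 1: p0:(2,2)->(1,2) | p1:(2,4)->(1,4) | p2:(3,1)->(4,1) | p3:(4,4)->(4,3) | p4:(2,0)->(3,0)
Step 2: p0:(1,2)->(0,2) | p1:(1,4)->(0,4) | p2:(4,1)->(4,0)->EXIT | p3:(4,3)->(4,2) | p4:(3,0)->(4,0)->EXIT
Step 3: p0:(0,2)->(0,1)->EXIT | p1:(0,4)->(0,3) | p2:escaped | p3:(4,2)->(4,1) | p4:escaped
Step 4: p0:escaped | p1:(0,3)->(0,2) | p2:escaped | p3:(4,1)->(4,0)->EXIT | p4:escaped
Step 5: p0:escaped | p1:(0,2)->(0,1)->EXIT | p2:escaped | p3:escaped | p4:escaped

ESCAPED ESCAPED ESCAPED ESCAPED ESCAPED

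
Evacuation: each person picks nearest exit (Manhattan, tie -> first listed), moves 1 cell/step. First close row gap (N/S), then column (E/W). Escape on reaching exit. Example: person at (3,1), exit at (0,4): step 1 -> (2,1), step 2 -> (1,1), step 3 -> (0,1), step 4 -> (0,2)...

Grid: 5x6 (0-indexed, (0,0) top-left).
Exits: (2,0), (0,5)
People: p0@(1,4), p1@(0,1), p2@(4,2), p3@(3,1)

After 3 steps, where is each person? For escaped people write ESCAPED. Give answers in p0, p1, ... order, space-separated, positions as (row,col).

Step 1: p0:(1,4)->(0,4) | p1:(0,1)->(1,1) | p2:(4,2)->(3,2) | p3:(3,1)->(2,1)
Step 2: p0:(0,4)->(0,5)->EXIT | p1:(1,1)->(2,1) | p2:(3,2)->(2,2) | p3:(2,1)->(2,0)->EXIT
Step 3: p0:escaped | p1:(2,1)->(2,0)->EXIT | p2:(2,2)->(2,1) | p3:escaped

ESCAPED ESCAPED (2,1) ESCAPED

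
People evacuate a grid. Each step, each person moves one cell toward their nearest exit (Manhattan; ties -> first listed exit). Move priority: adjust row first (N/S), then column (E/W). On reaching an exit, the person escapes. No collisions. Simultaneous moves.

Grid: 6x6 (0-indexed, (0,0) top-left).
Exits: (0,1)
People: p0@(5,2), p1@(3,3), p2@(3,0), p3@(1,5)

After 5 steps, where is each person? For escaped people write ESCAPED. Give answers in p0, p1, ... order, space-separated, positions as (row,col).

Step 1: p0:(5,2)->(4,2) | p1:(3,3)->(2,3) | p2:(3,0)->(2,0) | p3:(1,5)->(0,5)
Step 2: p0:(4,2)->(3,2) | p1:(2,3)->(1,3) | p2:(2,0)->(1,0) | p3:(0,5)->(0,4)
Step 3: p0:(3,2)->(2,2) | p1:(1,3)->(0,3) | p2:(1,0)->(0,0) | p3:(0,4)->(0,3)
Step 4: p0:(2,2)->(1,2) | p1:(0,3)->(0,2) | p2:(0,0)->(0,1)->EXIT | p3:(0,3)->(0,2)
Step 5: p0:(1,2)->(0,2) | p1:(0,2)->(0,1)->EXIT | p2:escaped | p3:(0,2)->(0,1)->EXIT

(0,2) ESCAPED ESCAPED ESCAPED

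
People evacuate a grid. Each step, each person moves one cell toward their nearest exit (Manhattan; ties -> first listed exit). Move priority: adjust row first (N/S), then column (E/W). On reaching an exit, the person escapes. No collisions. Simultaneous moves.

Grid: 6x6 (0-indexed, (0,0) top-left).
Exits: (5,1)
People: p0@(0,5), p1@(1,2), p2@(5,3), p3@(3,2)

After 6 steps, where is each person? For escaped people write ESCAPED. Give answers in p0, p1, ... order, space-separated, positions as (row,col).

Step 1: p0:(0,5)->(1,5) | p1:(1,2)->(2,2) | p2:(5,3)->(5,2) | p3:(3,2)->(4,2)
Step 2: p0:(1,5)->(2,5) | p1:(2,2)->(3,2) | p2:(5,2)->(5,1)->EXIT | p3:(4,2)->(5,2)
Step 3: p0:(2,5)->(3,5) | p1:(3,2)->(4,2) | p2:escaped | p3:(5,2)->(5,1)->EXIT
Step 4: p0:(3,5)->(4,5) | p1:(4,2)->(5,2) | p2:escaped | p3:escaped
Step 5: p0:(4,5)->(5,5) | p1:(5,2)->(5,1)->EXIT | p2:escaped | p3:escaped
Step 6: p0:(5,5)->(5,4) | p1:escaped | p2:escaped | p3:escaped

(5,4) ESCAPED ESCAPED ESCAPED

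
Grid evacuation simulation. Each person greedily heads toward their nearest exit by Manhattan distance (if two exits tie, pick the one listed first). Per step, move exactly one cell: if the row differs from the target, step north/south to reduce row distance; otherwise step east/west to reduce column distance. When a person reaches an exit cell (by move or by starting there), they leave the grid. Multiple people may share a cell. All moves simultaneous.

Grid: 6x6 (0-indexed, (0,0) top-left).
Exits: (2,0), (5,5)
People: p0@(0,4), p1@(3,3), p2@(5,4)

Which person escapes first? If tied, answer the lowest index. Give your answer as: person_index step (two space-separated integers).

Answer: 2 1

Derivation:
Step 1: p0:(0,4)->(1,4) | p1:(3,3)->(2,3) | p2:(5,4)->(5,5)->EXIT
Step 2: p0:(1,4)->(2,4) | p1:(2,3)->(2,2) | p2:escaped
Step 3: p0:(2,4)->(2,3) | p1:(2,2)->(2,1) | p2:escaped
Step 4: p0:(2,3)->(2,2) | p1:(2,1)->(2,0)->EXIT | p2:escaped
Step 5: p0:(2,2)->(2,1) | p1:escaped | p2:escaped
Step 6: p0:(2,1)->(2,0)->EXIT | p1:escaped | p2:escaped
Exit steps: [6, 4, 1]
First to escape: p2 at step 1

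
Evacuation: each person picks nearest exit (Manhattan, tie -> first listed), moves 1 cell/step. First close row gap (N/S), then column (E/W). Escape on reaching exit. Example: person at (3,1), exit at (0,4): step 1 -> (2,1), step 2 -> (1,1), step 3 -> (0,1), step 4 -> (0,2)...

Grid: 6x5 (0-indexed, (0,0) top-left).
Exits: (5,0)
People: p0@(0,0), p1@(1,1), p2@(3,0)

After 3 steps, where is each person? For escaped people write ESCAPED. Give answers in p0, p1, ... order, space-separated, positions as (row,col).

Step 1: p0:(0,0)->(1,0) | p1:(1,1)->(2,1) | p2:(3,0)->(4,0)
Step 2: p0:(1,0)->(2,0) | p1:(2,1)->(3,1) | p2:(4,0)->(5,0)->EXIT
Step 3: p0:(2,0)->(3,0) | p1:(3,1)->(4,1) | p2:escaped

(3,0) (4,1) ESCAPED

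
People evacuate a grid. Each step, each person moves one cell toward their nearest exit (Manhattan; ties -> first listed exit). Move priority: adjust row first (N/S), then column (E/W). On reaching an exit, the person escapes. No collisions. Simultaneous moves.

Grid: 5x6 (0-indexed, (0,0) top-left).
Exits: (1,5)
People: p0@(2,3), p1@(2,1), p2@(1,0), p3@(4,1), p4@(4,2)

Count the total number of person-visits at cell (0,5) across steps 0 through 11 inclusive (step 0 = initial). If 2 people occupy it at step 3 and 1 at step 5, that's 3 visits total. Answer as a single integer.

Step 0: p0@(2,3) p1@(2,1) p2@(1,0) p3@(4,1) p4@(4,2) -> at (0,5): 0 [-], cum=0
Step 1: p0@(1,3) p1@(1,1) p2@(1,1) p3@(3,1) p4@(3,2) -> at (0,5): 0 [-], cum=0
Step 2: p0@(1,4) p1@(1,2) p2@(1,2) p3@(2,1) p4@(2,2) -> at (0,5): 0 [-], cum=0
Step 3: p0@ESC p1@(1,3) p2@(1,3) p3@(1,1) p4@(1,2) -> at (0,5): 0 [-], cum=0
Step 4: p0@ESC p1@(1,4) p2@(1,4) p3@(1,2) p4@(1,3) -> at (0,5): 0 [-], cum=0
Step 5: p0@ESC p1@ESC p2@ESC p3@(1,3) p4@(1,4) -> at (0,5): 0 [-], cum=0
Step 6: p0@ESC p1@ESC p2@ESC p3@(1,4) p4@ESC -> at (0,5): 0 [-], cum=0
Step 7: p0@ESC p1@ESC p2@ESC p3@ESC p4@ESC -> at (0,5): 0 [-], cum=0
Total visits = 0

Answer: 0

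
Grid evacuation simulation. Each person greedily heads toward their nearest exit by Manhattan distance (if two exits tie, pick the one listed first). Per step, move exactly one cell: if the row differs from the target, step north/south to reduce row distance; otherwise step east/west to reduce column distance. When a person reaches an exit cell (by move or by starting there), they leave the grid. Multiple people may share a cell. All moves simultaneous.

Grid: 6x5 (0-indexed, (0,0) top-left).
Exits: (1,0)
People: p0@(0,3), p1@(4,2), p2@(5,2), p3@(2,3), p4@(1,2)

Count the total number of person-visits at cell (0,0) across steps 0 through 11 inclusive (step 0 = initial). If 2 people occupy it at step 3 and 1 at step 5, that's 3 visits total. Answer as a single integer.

Step 0: p0@(0,3) p1@(4,2) p2@(5,2) p3@(2,3) p4@(1,2) -> at (0,0): 0 [-], cum=0
Step 1: p0@(1,3) p1@(3,2) p2@(4,2) p3@(1,3) p4@(1,1) -> at (0,0): 0 [-], cum=0
Step 2: p0@(1,2) p1@(2,2) p2@(3,2) p3@(1,2) p4@ESC -> at (0,0): 0 [-], cum=0
Step 3: p0@(1,1) p1@(1,2) p2@(2,2) p3@(1,1) p4@ESC -> at (0,0): 0 [-], cum=0
Step 4: p0@ESC p1@(1,1) p2@(1,2) p3@ESC p4@ESC -> at (0,0): 0 [-], cum=0
Step 5: p0@ESC p1@ESC p2@(1,1) p3@ESC p4@ESC -> at (0,0): 0 [-], cum=0
Step 6: p0@ESC p1@ESC p2@ESC p3@ESC p4@ESC -> at (0,0): 0 [-], cum=0
Total visits = 0

Answer: 0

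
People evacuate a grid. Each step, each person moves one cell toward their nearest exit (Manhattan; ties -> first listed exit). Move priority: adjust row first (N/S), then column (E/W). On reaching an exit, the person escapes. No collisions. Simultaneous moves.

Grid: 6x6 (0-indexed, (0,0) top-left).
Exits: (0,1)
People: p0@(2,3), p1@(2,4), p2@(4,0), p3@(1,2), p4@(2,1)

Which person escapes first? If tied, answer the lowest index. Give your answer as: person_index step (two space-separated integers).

Answer: 3 2

Derivation:
Step 1: p0:(2,3)->(1,3) | p1:(2,4)->(1,4) | p2:(4,0)->(3,0) | p3:(1,2)->(0,2) | p4:(2,1)->(1,1)
Step 2: p0:(1,3)->(0,3) | p1:(1,4)->(0,4) | p2:(3,0)->(2,0) | p3:(0,2)->(0,1)->EXIT | p4:(1,1)->(0,1)->EXIT
Step 3: p0:(0,3)->(0,2) | p1:(0,4)->(0,3) | p2:(2,0)->(1,0) | p3:escaped | p4:escaped
Step 4: p0:(0,2)->(0,1)->EXIT | p1:(0,3)->(0,2) | p2:(1,0)->(0,0) | p3:escaped | p4:escaped
Step 5: p0:escaped | p1:(0,2)->(0,1)->EXIT | p2:(0,0)->(0,1)->EXIT | p3:escaped | p4:escaped
Exit steps: [4, 5, 5, 2, 2]
First to escape: p3 at step 2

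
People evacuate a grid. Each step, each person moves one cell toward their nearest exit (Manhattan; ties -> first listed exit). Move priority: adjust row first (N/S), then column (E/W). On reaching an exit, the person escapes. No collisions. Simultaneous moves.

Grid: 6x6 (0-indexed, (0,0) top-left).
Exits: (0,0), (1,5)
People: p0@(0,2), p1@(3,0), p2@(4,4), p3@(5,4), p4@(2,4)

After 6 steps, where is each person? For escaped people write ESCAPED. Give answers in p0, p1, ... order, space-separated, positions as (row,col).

Step 1: p0:(0,2)->(0,1) | p1:(3,0)->(2,0) | p2:(4,4)->(3,4) | p3:(5,4)->(4,4) | p4:(2,4)->(1,4)
Step 2: p0:(0,1)->(0,0)->EXIT | p1:(2,0)->(1,0) | p2:(3,4)->(2,4) | p3:(4,4)->(3,4) | p4:(1,4)->(1,5)->EXIT
Step 3: p0:escaped | p1:(1,0)->(0,0)->EXIT | p2:(2,4)->(1,4) | p3:(3,4)->(2,4) | p4:escaped
Step 4: p0:escaped | p1:escaped | p2:(1,4)->(1,5)->EXIT | p3:(2,4)->(1,4) | p4:escaped
Step 5: p0:escaped | p1:escaped | p2:escaped | p3:(1,4)->(1,5)->EXIT | p4:escaped

ESCAPED ESCAPED ESCAPED ESCAPED ESCAPED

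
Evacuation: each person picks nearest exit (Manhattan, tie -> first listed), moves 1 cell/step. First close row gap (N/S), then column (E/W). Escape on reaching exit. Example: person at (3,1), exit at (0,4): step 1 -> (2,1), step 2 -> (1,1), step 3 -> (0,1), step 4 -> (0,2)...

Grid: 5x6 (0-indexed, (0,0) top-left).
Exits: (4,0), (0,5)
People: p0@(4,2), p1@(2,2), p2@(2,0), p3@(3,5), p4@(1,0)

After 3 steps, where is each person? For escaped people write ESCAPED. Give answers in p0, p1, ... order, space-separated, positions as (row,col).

Step 1: p0:(4,2)->(4,1) | p1:(2,2)->(3,2) | p2:(2,0)->(3,0) | p3:(3,5)->(2,5) | p4:(1,0)->(2,0)
Step 2: p0:(4,1)->(4,0)->EXIT | p1:(3,2)->(4,2) | p2:(3,0)->(4,0)->EXIT | p3:(2,5)->(1,5) | p4:(2,0)->(3,0)
Step 3: p0:escaped | p1:(4,2)->(4,1) | p2:escaped | p3:(1,5)->(0,5)->EXIT | p4:(3,0)->(4,0)->EXIT

ESCAPED (4,1) ESCAPED ESCAPED ESCAPED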